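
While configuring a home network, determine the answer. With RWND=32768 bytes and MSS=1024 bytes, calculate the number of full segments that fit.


Given: RWND = 32768 bytes, MSS = 1024 bytes
Full segments = floor(RWND / MSS)
Full segments = floor(32768 / 1024)
Full segments = floor(32.0) = 32

32


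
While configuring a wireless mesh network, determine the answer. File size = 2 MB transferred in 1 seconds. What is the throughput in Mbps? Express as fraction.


Given: file = 2 MB, time = 1 s
File in Mb = 2 * 8 = 16 Mb
Throughput = 16 / 1 Mbps
Throughput = 16 Mbps

16


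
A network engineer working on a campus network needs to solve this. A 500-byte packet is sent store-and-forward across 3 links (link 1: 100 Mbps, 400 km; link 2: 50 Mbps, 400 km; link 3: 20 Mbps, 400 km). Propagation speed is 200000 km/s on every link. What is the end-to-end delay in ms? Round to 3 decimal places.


Packet = 500 bytes = 4000 bits. Store-and-forward: sum (t_trans + t_prop) per link.
Link 1: t_trans = 4000/(100*10^6) s = 0.0400 ms; t_prop = 400/200000 s = 2.0000 ms; subtotal = 2.0400 ms
Link 2: t_trans = 4000/(50*10^6) s = 0.0800 ms; t_prop = 400/200000 s = 2.0000 ms; subtotal = 2.0800 ms
Link 3: t_trans = 4000/(20*10^6) s = 0.2000 ms; t_prop = 400/200000 s = 2.0000 ms; subtotal = 2.2000 ms
End-to-end = 2.0400 + 2.0800 + 2.2000 = 6.3200 ms -> 6.320 ms (3 dp)

6.320


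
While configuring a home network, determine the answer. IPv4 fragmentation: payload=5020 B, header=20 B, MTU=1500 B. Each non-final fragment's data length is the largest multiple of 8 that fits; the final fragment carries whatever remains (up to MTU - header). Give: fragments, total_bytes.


Max data per non-final fragment = floor((MTU - header)/8)*8 = floor((1500 - 20)/8)*8 = floor(1480/8)*8 = 1480 B
Final fragment needs no 8-byte alignment: it can carry up to MTU - header = 1480 B
Non-final fragments needed = ceil((payload - 1480) / 1480) = ceil(3540/1480) = ceil(2.3919) = 3
Number of fragments = 3 + 1 = 4
Fragment sizes (data): 3 * 1480 B + 580 B (last, 580 <= 1480 OK)
Total bytes sent = payload + n_frags * header = 5020 + 4*20 = 5020 + 80 = 5100 B

4, 5100


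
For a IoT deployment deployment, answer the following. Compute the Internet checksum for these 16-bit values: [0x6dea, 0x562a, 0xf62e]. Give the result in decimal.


Given words: [0x6dea, 0x562a, 0xf62e]
Step 1: Sum all words
Raw sum = 28138 + 22058 + 63022 = 113218
Step 2: Fold carry: (47682 + 1) = 47683
One's complement = ~47683 & 0xFFFF = 17852

17852


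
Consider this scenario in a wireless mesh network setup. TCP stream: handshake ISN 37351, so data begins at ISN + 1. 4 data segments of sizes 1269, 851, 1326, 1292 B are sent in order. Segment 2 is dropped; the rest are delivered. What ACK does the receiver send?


SYN uses sequence number 37351; first data byte = ISN + 1 = 37352.
Segment 1: SEQ = 37352, len = 1269 B, covers [37352, 38620]
Segment 2: SEQ = 38621, len = 851 B, covers [38621, 39471] [LOST]
Segment 3: SEQ = 39472, len = 1326 B, covers [39472, 40797]
Segment 4: SEQ = 40798, len = 1292 B, covers [40798, 42089]
In-order data received: bytes [37352, 38620] (segments 1..1).
Segment 2 missing -> gap begins at byte 38621; later segments buffered out of order.
Cumulative ACK = next expected in-order byte = 37352 + 1269 = 38621

38621


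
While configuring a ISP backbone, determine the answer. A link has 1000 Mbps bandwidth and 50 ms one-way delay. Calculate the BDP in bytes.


Given: bandwidth = 1000 Mbps, delay = 50 ms
BDP in bits = 1000 * 10^6 * 50 / 1000
BDP in bits = 50000000
BDP in bytes = 50000000 / 8 = 6250000

6250000


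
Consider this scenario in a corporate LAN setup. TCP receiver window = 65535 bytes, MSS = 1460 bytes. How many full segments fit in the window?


Given: RWND = 65535 bytes, MSS = 1460 bytes
Full segments = floor(RWND / MSS)
Full segments = floor(65535 / 1460)
Full segments = floor(44.887) = 44

44


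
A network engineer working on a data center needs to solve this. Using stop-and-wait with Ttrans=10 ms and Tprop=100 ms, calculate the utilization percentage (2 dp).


Given: Ttrans = 10 ms, Tprop = 100 ms
RTT = 2 * Tprop = 2 * 100 = 200 ms
U = Ttrans / (Ttrans + RTT)
U = 10 / (10 + 200)
U = 10 / 210 = 0.047619
U% = 4.76%

4.76


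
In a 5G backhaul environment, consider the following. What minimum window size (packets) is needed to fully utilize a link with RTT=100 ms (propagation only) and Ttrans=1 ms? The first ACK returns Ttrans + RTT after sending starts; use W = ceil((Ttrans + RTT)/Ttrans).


Given: Ttrans = 1 ms, RTT = 100 ms (= 2 * Tprop, Tprop = 50 ms)
Time until first ACK returns = Ttrans + RTT = 1 + 100 = 101 ms
Need W * Ttrans >= Ttrans + RTT  ->  W >= (Ttrans + RTT) / Ttrans
(Ttrans + RTT) / Ttrans = 101 / 1 = 101
W_min = ceil(101) = 101

101


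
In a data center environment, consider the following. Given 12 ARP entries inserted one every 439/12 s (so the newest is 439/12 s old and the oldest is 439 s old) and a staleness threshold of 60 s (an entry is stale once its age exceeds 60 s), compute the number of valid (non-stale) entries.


Ages are k * 439/12 s for k = 1..12 (spacing = 36.5833 s).
Entry k is valid iff k * 439/12 <= 60 iff k <= 12 * 60 / 439 = 1.6401
n_valid = floor(1.6401) = 1
(n_stale = 12 - 1 = 11)

1


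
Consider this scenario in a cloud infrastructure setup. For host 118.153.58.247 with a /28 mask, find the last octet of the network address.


Given: IP = 118.153.58.247, prefix = /28
Subnet mask = 255.255.255.240
Last octet of IP: 247
Last octet of mask: 240
Network last octet = 247 AND 240 = 240

240


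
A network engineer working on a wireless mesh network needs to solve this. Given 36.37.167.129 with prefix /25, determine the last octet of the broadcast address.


Given: IP = 36.37.167.129, prefix = /25
Host bits = 32 - 25 = 7
Network last octet = 129 AND mask = 128
Host part size = 2^7 - 1 = 127
Broadcast last octet = 128 OR 127 = 255

255


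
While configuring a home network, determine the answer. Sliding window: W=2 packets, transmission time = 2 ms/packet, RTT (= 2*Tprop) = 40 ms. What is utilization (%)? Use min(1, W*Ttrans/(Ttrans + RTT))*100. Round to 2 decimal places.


Given: W = 2, Ttrans = 2 ms, RTT = 40 ms (= 2 * Tprop, Tprop = 20 ms)
Cycle time = Ttrans + RTT = 2 + 40 = 42 ms (first packet sent until its ACK returns)
W * Ttrans = 2 * 2 = 4 ms of sending per cycle
W * Ttrans / (Ttrans + RTT) = 4 / 42 = 0.095238
U = min(1, 0.095238) = 0.095238
U% = 9.52%

9.52


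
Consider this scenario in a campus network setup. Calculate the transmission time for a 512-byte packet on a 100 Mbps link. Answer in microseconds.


Given: packet = 512 bytes, bandwidth = 100 Mbps
Packet in bits = 512 * 8 = 4096 bits
Bandwidth = 100 * 10^6 = 100000000 bps
Time = 4096 / 100000000 seconds
Time in us = 4096 * 10^6 / 100000000 = 40.96

40.96


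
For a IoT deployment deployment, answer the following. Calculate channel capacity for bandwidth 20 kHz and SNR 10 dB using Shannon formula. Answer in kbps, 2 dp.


Given: B = 20 kHz, SNR = 10 dB
SNR linear = 10^(10/10) = 10
1 + SNR = 11
log2(11) = 3.4594316186
C = 20 * 1000 * 3.4594316186 = 69188.6324 bps
C = 69.188632 kbps -> 69.19 kbps (2 dp)

69.19


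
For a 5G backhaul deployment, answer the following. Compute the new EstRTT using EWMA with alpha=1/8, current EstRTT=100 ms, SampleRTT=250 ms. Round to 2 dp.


Given: EstRTT = 100 ms, SampleRTT = 250 ms, alpha = 1/8
New EstRTT = (1 - alpha) * EstRTT + alpha * SampleRTT
(7/8) * 100 = 87.5
(1/8) * 250 = 31.25
New EstRTT = 87.5 + 31.25 = 118.75 ms -> 118.75 ms (2 dp)

118.75


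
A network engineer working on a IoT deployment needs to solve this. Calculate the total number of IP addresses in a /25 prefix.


Given: CIDR prefix /25
Host bits = 32 - 25 = 7
Total addresses = 2^7 = 128

128


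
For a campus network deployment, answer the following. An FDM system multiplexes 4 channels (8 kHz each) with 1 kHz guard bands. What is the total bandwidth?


Given: 4 channels, 8 kHz each, guard = 1 kHz
Channel bandwidth = 4 * 8 = 32 kHz
Guard bands = 3 gaps * 1 kHz = 3 kHz
Total = 32 + 3 = 35 kHz

35


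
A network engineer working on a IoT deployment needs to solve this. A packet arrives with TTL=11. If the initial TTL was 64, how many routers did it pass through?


Given: initial TTL = 64, received TTL = 11
Hops = initial TTL - received TTL
Hops = 64 - 11 = 53

53


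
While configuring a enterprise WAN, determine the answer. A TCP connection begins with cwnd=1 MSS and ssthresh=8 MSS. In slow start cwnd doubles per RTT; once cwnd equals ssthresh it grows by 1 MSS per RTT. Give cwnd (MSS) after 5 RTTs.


RTT 0: cwnd = 1 MSS (initial)
RTT 1: cwnd = 2 MSS (slow start, doubled)
RTT 2: cwnd = 4 MSS (slow start, doubled)
RTT 3: cwnd = 8 MSS (slow start, doubled)
RTT 4: cwnd = 9 MSS (congestion avoidance, +1)
RTT 5: cwnd = 10 MSS (congestion avoidance, +1)

10


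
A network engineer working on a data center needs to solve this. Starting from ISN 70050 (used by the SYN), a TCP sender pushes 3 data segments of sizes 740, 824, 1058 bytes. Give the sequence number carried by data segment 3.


The SYN occupies sequence number ISN = 70050, so the first data byte is ISN + 1 = 70051.
SEQ of data segment i = (ISN + 1) + sum of payload sizes of segments 1..i-1.
Segment 1: SEQ = 70051, payload = 740 bytes
Segment 2: SEQ = 70791, payload = 824 bytes
Segment 3: SEQ = 71615, payload = 1058 bytes
SEQ of segment 3 = 70051 + 740 + 824 = 71615

71615


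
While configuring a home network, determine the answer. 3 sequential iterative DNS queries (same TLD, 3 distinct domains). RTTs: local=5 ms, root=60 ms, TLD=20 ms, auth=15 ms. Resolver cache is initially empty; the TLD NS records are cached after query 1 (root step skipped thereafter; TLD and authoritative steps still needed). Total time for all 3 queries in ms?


Lookup 1 (cold cache): local + root + TLD + auth = 5 + 60 + 20 + 15 = 100 ms
Lookups 2..3 (TLD NS cached -> skip root; new domain -> still ask TLD and auth): local + TLD + auth = 5 + 20 + 15 = 40 ms each
Remaining 2 lookups: 2 * 40 = 80 ms
Total = 100 + 80 = 180 ms

180


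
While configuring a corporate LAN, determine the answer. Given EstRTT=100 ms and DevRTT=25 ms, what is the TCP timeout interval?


Given: EstRTT = 100 ms, DevRTT = 25 ms
Timeout = EstRTT + 4 * DevRTT
4 * DevRTT = 4 * 25 = 100
Timeout = 100 + 100 = 200 ms

200


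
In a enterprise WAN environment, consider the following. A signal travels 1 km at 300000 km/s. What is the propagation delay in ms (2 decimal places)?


Given: distance = 1 km, speed = 300000 km/s
Delay = distance / speed = 1 / 300000 seconds
Delay in ms = 1 * 1000 / 300000
Delay = 0.0033 ms
Rounded to 2 dp = 0.00 ms

0.00


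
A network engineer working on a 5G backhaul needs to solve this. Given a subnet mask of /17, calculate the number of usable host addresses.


Given: subnet mask /17
Host bits = 32 - 17 = 15
Total addresses = 2^15 = 32768
Usable hosts = 32768 - 2 (network + broadcast) = 32766

32766


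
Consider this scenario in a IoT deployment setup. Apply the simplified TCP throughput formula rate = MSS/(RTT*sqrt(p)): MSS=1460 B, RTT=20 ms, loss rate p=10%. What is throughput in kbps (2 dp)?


Given: MSS = 1460 bytes, RTT = 20 ms, loss = 10%
RTT in seconds = 20 / 1000 = 0.02
Loss rate = 10% = 0.1
sqrt(loss) = sqrt(0.1) = 0.316227766017
Throughput (bytes/s) = 1460 / (0.02 * 0.316227766017) = 230846.2692
Throughput (kbps) = 230846.2692 * 8 / 1000 = 1846.770154 -> 1846.77 kbps (2 dp)

1846.77


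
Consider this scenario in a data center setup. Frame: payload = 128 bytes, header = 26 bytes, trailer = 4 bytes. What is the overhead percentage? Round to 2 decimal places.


Given: payload = 128 B, header = 26 B, trailer = 4 B
Overhead bytes = header + trailer = 26 + 4 = 30
Total frame = payload + overhead = 128 + 30 = 158
Overhead % = 30 / 158 * 100 = 18.9873% -> 18.99% (2 dp)

18.99


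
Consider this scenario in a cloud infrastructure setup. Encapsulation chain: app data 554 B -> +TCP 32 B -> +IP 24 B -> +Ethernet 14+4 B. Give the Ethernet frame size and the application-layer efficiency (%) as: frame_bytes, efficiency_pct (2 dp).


TCP segment = 554 + 32 = 586 B
IP packet = 586 + 24 = 610 B
Ethernet frame = 610 + 14 + 4 = 628 B
Efficiency = app / frame = 554 / 628 = 0.882166 = 88.2166% -> 88.22% (2 dp)

628, 88.22


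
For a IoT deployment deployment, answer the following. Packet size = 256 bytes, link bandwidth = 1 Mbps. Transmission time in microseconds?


Given: packet = 256 bytes, bandwidth = 1 Mbps
Packet in bits = 256 * 8 = 2048 bits
Bandwidth = 1 * 10^6 = 1000000 bps
Time = 2048 / 1000000 seconds
Time in us = 2048 * 10^6 / 1000000 = 2048

2048


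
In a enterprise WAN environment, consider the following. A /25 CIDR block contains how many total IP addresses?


Given: CIDR prefix /25
Host bits = 32 - 25 = 7
Total addresses = 2^7 = 128

128


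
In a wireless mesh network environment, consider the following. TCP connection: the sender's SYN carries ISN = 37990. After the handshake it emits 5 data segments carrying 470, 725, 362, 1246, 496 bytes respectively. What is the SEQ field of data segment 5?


The SYN occupies sequence number ISN = 37990, so the first data byte is ISN + 1 = 37991.
SEQ of data segment i = (ISN + 1) + sum of payload sizes of segments 1..i-1.
Segment 1: SEQ = 37991, payload = 470 bytes
Segment 2: SEQ = 38461, payload = 725 bytes
Segment 3: SEQ = 39186, payload = 362 bytes
Segment 4: SEQ = 39548, payload = 1246 bytes
Segment 5: SEQ = 40794, payload = 496 bytes
SEQ of segment 5 = 37991 + 470 + 725 + 362 + 1246 = 40794

40794


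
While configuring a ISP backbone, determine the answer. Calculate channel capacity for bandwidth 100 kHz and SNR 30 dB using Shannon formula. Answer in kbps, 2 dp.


Given: B = 100 kHz, SNR = 30 dB
SNR linear = 10^(30/10) = 1000
1 + SNR = 1001
log2(1001) = 9.9672262588
C = 100 * 1000 * 9.9672262588 = 996722.6259 bps
C = 996.722626 kbps -> 996.72 kbps (2 dp)

996.72


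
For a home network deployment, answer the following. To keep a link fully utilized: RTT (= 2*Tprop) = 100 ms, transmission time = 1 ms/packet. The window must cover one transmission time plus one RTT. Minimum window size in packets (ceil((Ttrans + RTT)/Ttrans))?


Given: Ttrans = 1 ms, RTT = 100 ms (= 2 * Tprop, Tprop = 50 ms)
Time until first ACK returns = Ttrans + RTT = 1 + 100 = 101 ms
Need W * Ttrans >= Ttrans + RTT  ->  W >= (Ttrans + RTT) / Ttrans
(Ttrans + RTT) / Ttrans = 101 / 1 = 101
W_min = ceil(101) = 101

101


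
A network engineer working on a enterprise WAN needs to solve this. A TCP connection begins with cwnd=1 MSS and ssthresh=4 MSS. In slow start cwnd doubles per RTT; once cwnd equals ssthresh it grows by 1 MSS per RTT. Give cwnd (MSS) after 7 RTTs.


RTT 0: cwnd = 1 MSS (initial)
RTT 1: cwnd = 2 MSS (slow start, doubled)
RTT 2: cwnd = 4 MSS (slow start, doubled)
RTT 3: cwnd = 5 MSS (congestion avoidance, +1)
RTT 4: cwnd = 6 MSS (congestion avoidance, +1)
RTT 5: cwnd = 7 MSS (congestion avoidance, +1)
RTT 6: cwnd = 8 MSS (congestion avoidance, +1)
RTT 7: cwnd = 9 MSS (congestion avoidance, +1)

9


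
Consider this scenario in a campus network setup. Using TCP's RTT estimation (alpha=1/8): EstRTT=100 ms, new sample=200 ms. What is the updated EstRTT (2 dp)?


Given: EstRTT = 100 ms, SampleRTT = 200 ms, alpha = 1/8
New EstRTT = (1 - alpha) * EstRTT + alpha * SampleRTT
(7/8) * 100 = 87.5
(1/8) * 200 = 25
New EstRTT = 87.5 + 25 = 112.5 ms -> 112.50 ms (2 dp)

112.50


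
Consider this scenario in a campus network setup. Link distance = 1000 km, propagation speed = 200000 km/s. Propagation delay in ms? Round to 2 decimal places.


Given: distance = 1000 km, speed = 200000 km/s
Delay = distance / speed = 1000 / 200000 seconds
Delay in ms = 1000 * 1000 / 200000
Delay = 5.0000 ms
Rounded to 2 dp = 5.00 ms

5.00


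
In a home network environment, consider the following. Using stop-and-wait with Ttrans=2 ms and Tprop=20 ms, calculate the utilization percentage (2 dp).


Given: Ttrans = 2 ms, Tprop = 20 ms
RTT = 2 * Tprop = 2 * 20 = 40 ms
U = Ttrans / (Ttrans + RTT)
U = 2 / (2 + 40)
U = 2 / 42 = 0.047619
U% = 4.76%

4.76


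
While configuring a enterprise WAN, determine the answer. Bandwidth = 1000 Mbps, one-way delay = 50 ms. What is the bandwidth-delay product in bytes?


Given: bandwidth = 1000 Mbps, delay = 50 ms
BDP in bits = 1000 * 10^6 * 50 / 1000
BDP in bits = 50000000
BDP in bytes = 50000000 / 8 = 6250000

6250000


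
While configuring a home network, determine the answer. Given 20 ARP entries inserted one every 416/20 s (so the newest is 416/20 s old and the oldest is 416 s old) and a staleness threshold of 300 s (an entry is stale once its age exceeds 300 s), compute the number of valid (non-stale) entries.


Ages are k * 416/20 s for k = 1..20 (spacing = 20.8000 s).
Entry k is valid iff k * 416/20 <= 300 iff k <= 20 * 300 / 416 = 14.4231
n_valid = floor(14.4231) = 14
(n_stale = 20 - 14 = 6)

14


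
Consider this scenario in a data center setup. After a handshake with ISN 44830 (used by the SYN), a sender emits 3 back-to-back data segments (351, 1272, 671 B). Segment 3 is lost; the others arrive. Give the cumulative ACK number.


SYN uses sequence number 44830; first data byte = ISN + 1 = 44831.
Segment 1: SEQ = 44831, len = 351 B, covers [44831, 45181]
Segment 2: SEQ = 45182, len = 1272 B, covers [45182, 46453]
Segment 3: SEQ = 46454, len = 671 B, covers [46454, 47124] [LOST]
In-order data received: bytes [44831, 46453] (segments 1..2).
Segment 3 missing -> gap begins at byte 46454.
Cumulative ACK = next expected in-order byte = 44831 + 351 + 1272 = 46454

46454


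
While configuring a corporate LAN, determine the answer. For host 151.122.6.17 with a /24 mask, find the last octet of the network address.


Given: IP = 151.122.6.17, prefix = /24
Subnet mask = 255.255.255.0
Last octet of IP: 17
Last octet of mask: 0
Network last octet = 17 AND 0 = 0

0


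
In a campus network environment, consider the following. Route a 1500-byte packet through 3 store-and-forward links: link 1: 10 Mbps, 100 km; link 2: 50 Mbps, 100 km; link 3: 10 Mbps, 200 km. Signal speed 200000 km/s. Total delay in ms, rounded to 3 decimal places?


Packet = 1500 bytes = 12000 bits. Store-and-forward: sum (t_trans + t_prop) per link.
Link 1: t_trans = 12000/(10*10^6) s = 1.2000 ms; t_prop = 100/200000 s = 0.5000 ms; subtotal = 1.7000 ms
Link 2: t_trans = 12000/(50*10^6) s = 0.2400 ms; t_prop = 100/200000 s = 0.5000 ms; subtotal = 0.7400 ms
Link 3: t_trans = 12000/(10*10^6) s = 1.2000 ms; t_prop = 200/200000 s = 1.0000 ms; subtotal = 2.2000 ms
End-to-end = 1.7000 + 0.7400 + 2.2000 = 4.6400 ms -> 4.640 ms (3 dp)

4.640


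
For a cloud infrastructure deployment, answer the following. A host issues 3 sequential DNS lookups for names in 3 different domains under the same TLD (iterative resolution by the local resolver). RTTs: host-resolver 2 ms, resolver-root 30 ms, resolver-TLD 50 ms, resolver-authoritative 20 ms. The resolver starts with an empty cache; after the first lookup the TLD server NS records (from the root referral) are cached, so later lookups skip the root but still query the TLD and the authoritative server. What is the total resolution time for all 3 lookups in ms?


Lookup 1 (cold cache): local + root + TLD + auth = 2 + 30 + 50 + 20 = 102 ms
Lookups 2..3 (TLD NS cached -> skip root; new domain -> still ask TLD and auth): local + TLD + auth = 2 + 50 + 20 = 72 ms each
Remaining 2 lookups: 2 * 72 = 144 ms
Total = 102 + 144 = 246 ms

246


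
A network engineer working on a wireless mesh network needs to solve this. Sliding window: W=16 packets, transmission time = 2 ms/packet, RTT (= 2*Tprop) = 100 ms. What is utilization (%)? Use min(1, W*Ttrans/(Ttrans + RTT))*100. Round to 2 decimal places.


Given: W = 16, Ttrans = 2 ms, RTT = 100 ms (= 2 * Tprop, Tprop = 50 ms)
Cycle time = Ttrans + RTT = 2 + 100 = 102 ms (first packet sent until its ACK returns)
W * Ttrans = 16 * 2 = 32 ms of sending per cycle
W * Ttrans / (Ttrans + RTT) = 32 / 102 = 0.313725
U = min(1, 0.313725) = 0.313725
U% = 31.37%

31.37


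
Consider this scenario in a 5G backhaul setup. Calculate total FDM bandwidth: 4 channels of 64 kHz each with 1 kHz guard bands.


Given: 4 channels, 64 kHz each, guard = 1 kHz
Channel bandwidth = 4 * 64 = 256 kHz
Guard bands = 3 gaps * 1 kHz = 3 kHz
Total = 256 + 3 = 259 kHz

259


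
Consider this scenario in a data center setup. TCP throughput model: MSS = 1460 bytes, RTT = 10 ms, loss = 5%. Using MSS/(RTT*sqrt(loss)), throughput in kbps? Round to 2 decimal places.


Given: MSS = 1460 bytes, RTT = 10 ms, loss = 5%
RTT in seconds = 10 / 1000 = 0.01
Loss rate = 5% = 0.05
sqrt(loss) = sqrt(0.05) = 0.223606797750
Throughput (bytes/s) = 1460 / (0.01 * 0.223606797750) = 652931.8494
Throughput (kbps) = 652931.8494 * 8 / 1000 = 5223.454795 -> 5223.45 kbps (2 dp)

5223.45


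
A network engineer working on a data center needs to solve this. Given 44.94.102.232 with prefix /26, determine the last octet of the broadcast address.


Given: IP = 44.94.102.232, prefix = /26
Host bits = 32 - 26 = 6
Network last octet = 232 AND mask = 192
Host part size = 2^6 - 1 = 63
Broadcast last octet = 192 OR 63 = 255

255


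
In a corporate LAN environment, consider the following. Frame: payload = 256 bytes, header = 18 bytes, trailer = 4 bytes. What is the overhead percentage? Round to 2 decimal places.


Given: payload = 256 B, header = 18 B, trailer = 4 B
Overhead bytes = header + trailer = 18 + 4 = 22
Total frame = payload + overhead = 256 + 22 = 278
Overhead % = 22 / 278 * 100 = 7.9137% -> 7.91% (2 dp)

7.91


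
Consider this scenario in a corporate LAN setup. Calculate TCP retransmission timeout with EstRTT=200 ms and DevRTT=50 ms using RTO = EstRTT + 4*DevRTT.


Given: EstRTT = 200 ms, DevRTT = 50 ms
Timeout = EstRTT + 4 * DevRTT
4 * DevRTT = 4 * 50 = 200
Timeout = 200 + 200 = 400 ms

400


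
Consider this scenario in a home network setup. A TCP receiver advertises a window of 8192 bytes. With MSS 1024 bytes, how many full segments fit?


Given: RWND = 8192 bytes, MSS = 1024 bytes
Full segments = floor(RWND / MSS)
Full segments = floor(8192 / 1024)
Full segments = floor(8.0) = 8

8


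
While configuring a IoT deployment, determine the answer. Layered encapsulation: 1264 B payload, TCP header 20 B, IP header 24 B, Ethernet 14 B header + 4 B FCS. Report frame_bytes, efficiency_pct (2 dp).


TCP segment = 1264 + 20 = 1284 B
IP packet = 1284 + 24 = 1308 B
Ethernet frame = 1308 + 14 + 4 = 1326 B
Efficiency = app / frame = 1264 / 1326 = 0.953243 = 95.3243% -> 95.32% (2 dp)

1326, 95.32


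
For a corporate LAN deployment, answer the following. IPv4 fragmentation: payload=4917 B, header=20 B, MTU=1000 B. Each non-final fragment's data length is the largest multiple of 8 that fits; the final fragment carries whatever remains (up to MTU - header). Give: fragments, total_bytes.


Max data per non-final fragment = floor((MTU - header)/8)*8 = floor((1000 - 20)/8)*8 = floor(980/8)*8 = 976 B
Final fragment needs no 8-byte alignment: it can carry up to MTU - header = 980 B
Non-final fragments needed = ceil((payload - 980) / 976) = ceil(3937/976) = ceil(4.0338) = 5
Number of fragments = 5 + 1 = 6
Fragment sizes (data): 5 * 976 B + 37 B (last, 37 <= 980 OK)
Total bytes sent = payload + n_frags * header = 4917 + 6*20 = 4917 + 120 = 5037 B

6, 5037


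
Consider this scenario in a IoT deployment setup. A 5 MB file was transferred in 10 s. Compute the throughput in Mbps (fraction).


Given: file = 5 MB, time = 10 s
File in Mb = 5 * 8 = 40 Mb
Throughput = 40 / 10 Mbps
Throughput = 4 Mbps

4


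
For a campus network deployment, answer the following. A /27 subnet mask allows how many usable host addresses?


Given: subnet mask /27
Host bits = 32 - 27 = 5
Total addresses = 2^5 = 32
Usable hosts = 32 - 2 (network + broadcast) = 30

30


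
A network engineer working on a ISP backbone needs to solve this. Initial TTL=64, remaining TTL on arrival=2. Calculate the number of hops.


Given: initial TTL = 64, received TTL = 2
Hops = initial TTL - received TTL
Hops = 64 - 2 = 62

62


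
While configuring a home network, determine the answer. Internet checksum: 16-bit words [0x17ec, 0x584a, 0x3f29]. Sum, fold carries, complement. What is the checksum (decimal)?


Given words: [0x17ec, 0x584a, 0x3f29]
Step 1: Sum all words
Raw sum = 6124 + 22602 + 16169 = 44895
One's complement = ~44895 & 0xFFFF = 20640

20640


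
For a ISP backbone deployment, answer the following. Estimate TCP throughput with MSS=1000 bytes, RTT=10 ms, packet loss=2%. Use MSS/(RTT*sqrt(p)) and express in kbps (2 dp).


Given: MSS = 1000 bytes, RTT = 10 ms, loss = 2%
RTT in seconds = 10 / 1000 = 0.01
Loss rate = 2% = 0.02
sqrt(loss) = sqrt(0.02) = 0.141421356237
Throughput (bytes/s) = 1000 / (0.01 * 0.141421356237) = 707106.7812
Throughput (kbps) = 707106.7812 * 8 / 1000 = 5656.854249 -> 5656.85 kbps (2 dp)

5656.85


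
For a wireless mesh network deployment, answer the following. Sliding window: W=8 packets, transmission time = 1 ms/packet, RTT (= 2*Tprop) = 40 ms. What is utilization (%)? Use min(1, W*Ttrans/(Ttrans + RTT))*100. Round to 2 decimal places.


Given: W = 8, Ttrans = 1 ms, RTT = 40 ms (= 2 * Tprop, Tprop = 20 ms)
Cycle time = Ttrans + RTT = 1 + 40 = 41 ms (first packet sent until its ACK returns)
W * Ttrans = 8 * 1 = 8 ms of sending per cycle
W * Ttrans / (Ttrans + RTT) = 8 / 41 = 0.195122
U = min(1, 0.195122) = 0.195122
U% = 19.51%

19.51


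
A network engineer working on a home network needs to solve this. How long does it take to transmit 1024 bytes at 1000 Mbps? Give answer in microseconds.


Given: packet = 1024 bytes, bandwidth = 1000 Mbps
Packet in bits = 1024 * 8 = 8192 bits
Bandwidth = 1000 * 10^6 = 1000000000 bps
Time = 8192 / 1000000000 seconds
Time in us = 8192 * 10^6 / 1000000000 = 8.192

8.192


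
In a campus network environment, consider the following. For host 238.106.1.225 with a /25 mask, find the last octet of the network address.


Given: IP = 238.106.1.225, prefix = /25
Subnet mask = 255.255.255.128
Last octet of IP: 225
Last octet of mask: 128
Network last octet = 225 AND 128 = 128

128


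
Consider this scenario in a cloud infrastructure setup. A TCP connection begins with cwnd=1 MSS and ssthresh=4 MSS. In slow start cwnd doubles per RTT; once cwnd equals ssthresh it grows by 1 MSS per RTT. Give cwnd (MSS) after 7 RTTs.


RTT 0: cwnd = 1 MSS (initial)
RTT 1: cwnd = 2 MSS (slow start, doubled)
RTT 2: cwnd = 4 MSS (slow start, doubled)
RTT 3: cwnd = 5 MSS (congestion avoidance, +1)
RTT 4: cwnd = 6 MSS (congestion avoidance, +1)
RTT 5: cwnd = 7 MSS (congestion avoidance, +1)
RTT 6: cwnd = 8 MSS (congestion avoidance, +1)
RTT 7: cwnd = 9 MSS (congestion avoidance, +1)

9


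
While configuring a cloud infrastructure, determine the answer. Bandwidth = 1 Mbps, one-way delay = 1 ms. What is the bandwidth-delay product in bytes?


Given: bandwidth = 1 Mbps, delay = 1 ms
BDP in bits = 1 * 10^6 * 1 / 1000
BDP in bits = 1000
BDP in bytes = 1000 / 8 = 125

125


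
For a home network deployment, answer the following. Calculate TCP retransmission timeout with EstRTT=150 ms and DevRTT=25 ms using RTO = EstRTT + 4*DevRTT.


Given: EstRTT = 150 ms, DevRTT = 25 ms
Timeout = EstRTT + 4 * DevRTT
4 * DevRTT = 4 * 25 = 100
Timeout = 150 + 100 = 250 ms

250


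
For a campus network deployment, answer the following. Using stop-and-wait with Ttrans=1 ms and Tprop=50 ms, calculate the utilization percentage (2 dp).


Given: Ttrans = 1 ms, Tprop = 50 ms
RTT = 2 * Tprop = 2 * 50 = 100 ms
U = Ttrans / (Ttrans + RTT)
U = 1 / (1 + 100)
U = 1 / 101 = 0.009901
U% = 0.99%

0.99


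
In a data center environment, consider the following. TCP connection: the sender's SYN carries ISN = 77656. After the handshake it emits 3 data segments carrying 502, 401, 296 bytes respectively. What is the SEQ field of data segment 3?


The SYN occupies sequence number ISN = 77656, so the first data byte is ISN + 1 = 77657.
SEQ of data segment i = (ISN + 1) + sum of payload sizes of segments 1..i-1.
Segment 1: SEQ = 77657, payload = 502 bytes
Segment 2: SEQ = 78159, payload = 401 bytes
Segment 3: SEQ = 78560, payload = 296 bytes
SEQ of segment 3 = 77657 + 502 + 401 = 78560

78560


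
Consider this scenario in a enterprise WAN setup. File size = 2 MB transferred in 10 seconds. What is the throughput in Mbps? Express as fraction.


Given: file = 2 MB, time = 10 s
File in Mb = 2 * 8 = 16 Mb
Throughput = 16 / 10 Mbps
Throughput = 8/5 Mbps

8/5


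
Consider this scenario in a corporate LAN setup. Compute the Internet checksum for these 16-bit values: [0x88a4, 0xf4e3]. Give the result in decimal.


Given words: [0x88a4, 0xf4e3]
Step 1: Sum all words
Raw sum = 34980 + 62691 = 97671
Step 2: Fold carry: (32135 + 1) = 32136
One's complement = ~32136 & 0xFFFF = 33399

33399


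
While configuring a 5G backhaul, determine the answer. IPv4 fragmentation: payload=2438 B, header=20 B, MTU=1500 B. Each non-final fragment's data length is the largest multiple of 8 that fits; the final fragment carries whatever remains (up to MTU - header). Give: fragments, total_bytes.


Max data per non-final fragment = floor((MTU - header)/8)*8 = floor((1500 - 20)/8)*8 = floor(1480/8)*8 = 1480 B
Final fragment needs no 8-byte alignment: it can carry up to MTU - header = 1480 B
Non-final fragments needed = ceil((payload - 1480) / 1480) = ceil(958/1480) = ceil(0.6473) = 1
Number of fragments = 1 + 1 = 2
Fragment sizes (data): 1 * 1480 B + 958 B (last, 958 <= 1480 OK)
Total bytes sent = payload + n_frags * header = 2438 + 2*20 = 2438 + 40 = 2478 B

2, 2478


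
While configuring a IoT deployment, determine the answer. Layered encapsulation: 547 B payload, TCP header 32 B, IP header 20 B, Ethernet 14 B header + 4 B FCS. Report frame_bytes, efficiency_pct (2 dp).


TCP segment = 547 + 32 = 579 B
IP packet = 579 + 20 = 599 B
Ethernet frame = 599 + 14 + 4 = 617 B
Efficiency = app / frame = 547 / 617 = 0.886548 = 88.6548% -> 88.65% (2 dp)

617, 88.65


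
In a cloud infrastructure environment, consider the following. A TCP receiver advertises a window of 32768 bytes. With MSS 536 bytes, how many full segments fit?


Given: RWND = 32768 bytes, MSS = 536 bytes
Full segments = floor(RWND / MSS)
Full segments = floor(32768 / 536)
Full segments = floor(61.1343) = 61

61


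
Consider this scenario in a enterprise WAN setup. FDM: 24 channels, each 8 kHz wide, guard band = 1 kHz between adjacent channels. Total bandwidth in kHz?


Given: 24 channels, 8 kHz each, guard = 1 kHz
Channel bandwidth = 24 * 8 = 192 kHz
Guard bands = 23 gaps * 1 kHz = 23 kHz
Total = 192 + 23 = 215 kHz

215


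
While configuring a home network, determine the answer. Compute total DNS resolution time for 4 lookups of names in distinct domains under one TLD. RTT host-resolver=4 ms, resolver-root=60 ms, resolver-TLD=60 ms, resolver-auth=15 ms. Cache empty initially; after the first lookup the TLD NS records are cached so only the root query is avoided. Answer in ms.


Lookup 1 (cold cache): local + root + TLD + auth = 4 + 60 + 60 + 15 = 139 ms
Lookups 2..4 (TLD NS cached -> skip root; new domain -> still ask TLD and auth): local + TLD + auth = 4 + 60 + 15 = 79 ms each
Remaining 3 lookups: 3 * 79 = 237 ms
Total = 139 + 237 = 376 ms

376


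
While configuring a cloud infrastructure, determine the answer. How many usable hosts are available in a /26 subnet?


Given: subnet mask /26
Host bits = 32 - 26 = 6
Total addresses = 2^6 = 64
Usable hosts = 64 - 2 (network + broadcast) = 62

62


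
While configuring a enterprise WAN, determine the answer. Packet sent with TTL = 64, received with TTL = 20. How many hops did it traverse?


Given: initial TTL = 64, received TTL = 20
Hops = initial TTL - received TTL
Hops = 64 - 20 = 44

44


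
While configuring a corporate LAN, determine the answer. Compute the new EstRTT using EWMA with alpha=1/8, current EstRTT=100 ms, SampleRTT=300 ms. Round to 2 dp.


Given: EstRTT = 100 ms, SampleRTT = 300 ms, alpha = 1/8
New EstRTT = (1 - alpha) * EstRTT + alpha * SampleRTT
(7/8) * 100 = 87.5
(1/8) * 300 = 37.5
New EstRTT = 87.5 + 37.5 = 125 ms -> 125.00 ms (2 dp)

125.00


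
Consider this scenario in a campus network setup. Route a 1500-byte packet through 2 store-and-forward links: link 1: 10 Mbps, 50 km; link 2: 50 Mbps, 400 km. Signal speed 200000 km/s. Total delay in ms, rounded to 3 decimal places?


Packet = 1500 bytes = 12000 bits. Store-and-forward: sum (t_trans + t_prop) per link.
Link 1: t_trans = 12000/(10*10^6) s = 1.2000 ms; t_prop = 50/200000 s = 0.2500 ms; subtotal = 1.4500 ms
Link 2: t_trans = 12000/(50*10^6) s = 0.2400 ms; t_prop = 400/200000 s = 2.0000 ms; subtotal = 2.2400 ms
End-to-end = 1.4500 + 2.2400 = 3.6900 ms -> 3.690 ms (3 dp)

3.690


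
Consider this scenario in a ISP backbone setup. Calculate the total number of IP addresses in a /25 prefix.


Given: CIDR prefix /25
Host bits = 32 - 25 = 7
Total addresses = 2^7 = 128

128


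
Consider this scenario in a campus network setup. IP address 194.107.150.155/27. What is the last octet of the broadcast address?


Given: IP = 194.107.150.155, prefix = /27
Host bits = 32 - 27 = 5
Network last octet = 155 AND mask = 128
Host part size = 2^5 - 1 = 31
Broadcast last octet = 128 OR 31 = 159

159


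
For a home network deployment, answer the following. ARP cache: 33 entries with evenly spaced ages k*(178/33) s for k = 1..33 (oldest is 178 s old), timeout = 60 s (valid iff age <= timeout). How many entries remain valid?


Ages are k * 178/33 s for k = 1..33 (spacing = 5.3939 s).
Entry k is valid iff k * 178/33 <= 60 iff k <= 33 * 60 / 178 = 11.1236
n_valid = floor(11.1236) = 11
(n_stale = 33 - 11 = 22)

11


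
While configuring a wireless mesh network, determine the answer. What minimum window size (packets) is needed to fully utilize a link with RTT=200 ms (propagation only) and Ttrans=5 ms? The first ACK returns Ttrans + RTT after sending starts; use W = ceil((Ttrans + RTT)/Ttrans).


Given: Ttrans = 5 ms, RTT = 200 ms (= 2 * Tprop, Tprop = 100 ms)
Time until first ACK returns = Ttrans + RTT = 5 + 200 = 205 ms
Need W * Ttrans >= Ttrans + RTT  ->  W >= (Ttrans + RTT) / Ttrans
(Ttrans + RTT) / Ttrans = 205 / 5 = 41
W_min = ceil(41) = 41

41


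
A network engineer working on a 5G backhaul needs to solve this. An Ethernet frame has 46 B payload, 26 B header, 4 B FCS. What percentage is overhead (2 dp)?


Given: payload = 46 B, header = 26 B, trailer = 4 B
Overhead bytes = header + trailer = 26 + 4 = 30
Total frame = payload + overhead = 46 + 30 = 76
Overhead % = 30 / 76 * 100 = 39.4737% -> 39.47% (2 dp)

39.47


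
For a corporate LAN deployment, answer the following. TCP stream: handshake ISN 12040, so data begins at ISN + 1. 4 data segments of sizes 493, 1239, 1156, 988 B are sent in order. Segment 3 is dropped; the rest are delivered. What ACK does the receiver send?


SYN uses sequence number 12040; first data byte = ISN + 1 = 12041.
Segment 1: SEQ = 12041, len = 493 B, covers [12041, 12533]
Segment 2: SEQ = 12534, len = 1239 B, covers [12534, 13772]
Segment 3: SEQ = 13773, len = 1156 B, covers [13773, 14928] [LOST]
Segment 4: SEQ = 14929, len = 988 B, covers [14929, 15916]
In-order data received: bytes [12041, 13772] (segments 1..2).
Segment 3 missing -> gap begins at byte 13773; later segments buffered out of order.
Cumulative ACK = next expected in-order byte = 12041 + 493 + 1239 = 13773

13773


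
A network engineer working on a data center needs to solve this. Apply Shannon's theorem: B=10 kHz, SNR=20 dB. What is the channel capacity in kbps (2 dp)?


Given: B = 10 kHz, SNR = 20 dB
SNR linear = 10^(20/10) = 100
1 + SNR = 101
log2(101) = 6.6582114828
C = 10 * 1000 * 6.6582114828 = 66582.1148 bps
C = 66.582115 kbps -> 66.58 kbps (2 dp)

66.58


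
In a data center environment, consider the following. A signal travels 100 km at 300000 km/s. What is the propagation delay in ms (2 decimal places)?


Given: distance = 100 km, speed = 300000 km/s
Delay = distance / speed = 100 / 300000 seconds
Delay in ms = 100 * 1000 / 300000
Delay = 0.3333 ms
Rounded to 2 dp = 0.33 ms

0.33


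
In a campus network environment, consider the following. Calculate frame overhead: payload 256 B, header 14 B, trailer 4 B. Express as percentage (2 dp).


Given: payload = 256 B, header = 14 B, trailer = 4 B
Overhead bytes = header + trailer = 14 + 4 = 18
Total frame = payload + overhead = 256 + 18 = 274
Overhead % = 18 / 274 * 100 = 6.5693% -> 6.57% (2 dp)

6.57


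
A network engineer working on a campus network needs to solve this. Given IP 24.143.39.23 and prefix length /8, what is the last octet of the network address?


Given: IP = 24.143.39.23, prefix = /8
Subnet mask = 255.0.0.0
Last octet of IP: 23
Last octet of mask: 0
Network last octet = 23 AND 0 = 0

0


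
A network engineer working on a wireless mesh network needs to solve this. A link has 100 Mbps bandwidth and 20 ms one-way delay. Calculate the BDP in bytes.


Given: bandwidth = 100 Mbps, delay = 20 ms
BDP in bits = 100 * 10^6 * 20 / 1000
BDP in bits = 2000000
BDP in bytes = 2000000 / 8 = 250000

250000


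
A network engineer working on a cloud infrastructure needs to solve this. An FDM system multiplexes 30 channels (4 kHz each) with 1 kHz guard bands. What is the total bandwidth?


Given: 30 channels, 4 kHz each, guard = 1 kHz
Channel bandwidth = 30 * 4 = 120 kHz
Guard bands = 29 gaps * 1 kHz = 29 kHz
Total = 120 + 29 = 149 kHz

149


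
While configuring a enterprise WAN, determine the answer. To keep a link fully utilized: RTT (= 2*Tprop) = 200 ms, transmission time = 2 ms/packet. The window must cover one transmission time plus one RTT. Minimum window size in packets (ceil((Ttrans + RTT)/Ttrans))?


Given: Ttrans = 2 ms, RTT = 200 ms (= 2 * Tprop, Tprop = 100 ms)
Time until first ACK returns = Ttrans + RTT = 2 + 200 = 202 ms
Need W * Ttrans >= Ttrans + RTT  ->  W >= (Ttrans + RTT) / Ttrans
(Ttrans + RTT) / Ttrans = 202 / 2 = 101
W_min = ceil(101) = 101

101


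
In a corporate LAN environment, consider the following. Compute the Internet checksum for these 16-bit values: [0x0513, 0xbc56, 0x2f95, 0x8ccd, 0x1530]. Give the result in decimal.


Given words: [0x0513, 0xbc56, 0x2f95, 0x8ccd, 0x1530]
Step 1: Sum all words
Raw sum = 1299 + 48214 + 12181 + 36045 + 5424 = 103163
Step 2: Fold carry: (37627 + 1) = 37628
One's complement = ~37628 & 0xFFFF = 27907

27907


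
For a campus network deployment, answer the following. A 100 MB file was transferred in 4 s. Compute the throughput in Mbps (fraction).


Given: file = 100 MB, time = 4 s
File in Mb = 100 * 8 = 800 Mb
Throughput = 800 / 4 Mbps
Throughput = 200 Mbps

200


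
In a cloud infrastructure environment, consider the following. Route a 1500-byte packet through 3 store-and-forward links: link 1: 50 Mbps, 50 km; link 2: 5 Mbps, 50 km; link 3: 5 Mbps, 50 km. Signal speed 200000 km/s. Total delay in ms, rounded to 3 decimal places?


Packet = 1500 bytes = 12000 bits. Store-and-forward: sum (t_trans + t_prop) per link.
Link 1: t_trans = 12000/(50*10^6) s = 0.2400 ms; t_prop = 50/200000 s = 0.2500 ms; subtotal = 0.4900 ms
Link 2: t_trans = 12000/(5*10^6) s = 2.4000 ms; t_prop = 50/200000 s = 0.2500 ms; subtotal = 2.6500 ms
Link 3: t_trans = 12000/(5*10^6) s = 2.4000 ms; t_prop = 50/200000 s = 0.2500 ms; subtotal = 2.6500 ms
End-to-end = 0.4900 + 2.6500 + 2.6500 = 5.7900 ms -> 5.790 ms (3 dp)

5.790


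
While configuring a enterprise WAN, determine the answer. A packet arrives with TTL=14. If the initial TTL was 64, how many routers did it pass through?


Given: initial TTL = 64, received TTL = 14
Hops = initial TTL - received TTL
Hops = 64 - 14 = 50

50


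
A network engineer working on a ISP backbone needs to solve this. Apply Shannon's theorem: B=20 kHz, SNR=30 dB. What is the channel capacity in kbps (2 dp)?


Given: B = 20 kHz, SNR = 30 dB
SNR linear = 10^(30/10) = 1000
1 + SNR = 1001
log2(1001) = 9.9672262588
C = 20 * 1000 * 9.9672262588 = 199344.5252 bps
C = 199.344525 kbps -> 199.34 kbps (2 dp)

199.34
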